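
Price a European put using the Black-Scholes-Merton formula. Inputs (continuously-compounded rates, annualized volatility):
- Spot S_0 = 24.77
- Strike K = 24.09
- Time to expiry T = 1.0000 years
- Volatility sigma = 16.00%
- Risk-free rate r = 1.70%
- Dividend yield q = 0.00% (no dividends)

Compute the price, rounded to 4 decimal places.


d1 = (ln(S/K) + (r - q + 0.5*sigma^2) * T) / (sigma * sqrt(T)) = 0.36022767
d2 = d1 - sigma * sqrt(T) = 0.20022767
exp(-rT) = 0.98314368; exp(-qT) = 1.00000000
P = K * exp(-rT) * N(-d2) - S_0 * exp(-qT) * N(-d1)
N(-d1) = 0.35933844; N(-d2) = 0.42065126
P = 24.0900 * 0.98314368 * 0.42065126 - 24.7700 * 1.00000000 * 0.35933844 = 1.0619

Answer: Price = 1.0619


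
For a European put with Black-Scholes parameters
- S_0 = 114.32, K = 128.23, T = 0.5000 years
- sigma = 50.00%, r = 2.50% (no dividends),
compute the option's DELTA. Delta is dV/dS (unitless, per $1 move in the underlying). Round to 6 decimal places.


Answer: Delta = -0.544842

Derivation:
d1 = -0.1126392616; d2 = -0.4661926522
phi(d1) = 0.3964194802; exp(-qT) = 1.0000000000; exp(-rT) = 0.9875778005
N(-d1) = 0.5448417216
Delta = -exp(-qT) * N(-d1) = -1.0000000000 * 0.5448417216 = -0.544842


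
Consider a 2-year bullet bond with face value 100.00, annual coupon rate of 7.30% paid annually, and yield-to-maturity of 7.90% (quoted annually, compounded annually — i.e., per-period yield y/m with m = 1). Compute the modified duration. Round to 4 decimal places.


Coupon per period c = face * coupon_rate / m = 7.300000
Periods per year m = 1; per-period yield y/m = 0.079000
Number of cashflows N = 2
Cashflows (t years, CF_t, discount factor 1/(1+y/m)^(m*t), PV):
  t = 1.0000: CF_t = 7.300000, DF = 0.926784, PV = 6.765524
  t = 2.0000: CF_t = 107.300000, DF = 0.858929, PV = 92.163049
Price P = sum_t PV_t = 98.928572
First compute Macaulay numerator sum_t t * PV_t:
  t * PV_t at t = 1.0000: 6.765524
  t * PV_t at t = 2.0000: 184.326097
Macaulay duration D = 191.091621 / 98.928572 = 1.931612
Modified duration = D / (1 + y/m) = 1.931612 / (1 + 0.079000) = 1.790187

Answer: Modified duration = 1.7902


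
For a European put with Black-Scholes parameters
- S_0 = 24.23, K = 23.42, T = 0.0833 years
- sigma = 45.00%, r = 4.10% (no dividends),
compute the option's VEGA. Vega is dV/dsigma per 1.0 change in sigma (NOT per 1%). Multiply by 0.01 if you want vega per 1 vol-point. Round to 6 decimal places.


Answer: Vega = 2.621338

Derivation:
d1 = 0.3530287089; d2 = 0.2231508817
phi(d1) = 0.3748410656; exp(-qT) = 1.0000000000; exp(-rT) = 0.9965905255
Vega = S * exp(-qT) * phi(d1) * sqrt(T) = 24.2300 * 1.0000000000 * 0.3748410656 * 0.2886173938 = 2.621338


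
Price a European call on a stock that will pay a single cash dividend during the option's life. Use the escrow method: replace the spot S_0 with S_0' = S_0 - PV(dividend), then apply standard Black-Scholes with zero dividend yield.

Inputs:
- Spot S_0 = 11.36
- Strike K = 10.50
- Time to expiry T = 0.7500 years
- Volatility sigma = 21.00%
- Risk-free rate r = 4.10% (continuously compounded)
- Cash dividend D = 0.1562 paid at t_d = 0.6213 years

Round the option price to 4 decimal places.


Answer: Price = 1.3928

Derivation:
PV(D) = D * exp(-r * t_d) = 0.1562 * 0.97484841 = 0.15227132
S_0' = S_0 - PV(D) = 11.3600 - 0.15227132 = 11.20772868
d1 = (ln(S_0'/K) + (r + sigma^2/2)*T) / (sigma*sqrt(T)) = 0.61867669
d2 = d1 - sigma*sqrt(T) = 0.43681136
exp(-rT) = 0.96971797
N(d1) = 0.73193532; N(d2) = 0.66887592
C = S_0' * N(d1) - K * exp(-rT) * N(d2) = 11.20772868 * 0.73193532 - 10.5000 * 0.96971797 * 0.66887592 = 1.3928


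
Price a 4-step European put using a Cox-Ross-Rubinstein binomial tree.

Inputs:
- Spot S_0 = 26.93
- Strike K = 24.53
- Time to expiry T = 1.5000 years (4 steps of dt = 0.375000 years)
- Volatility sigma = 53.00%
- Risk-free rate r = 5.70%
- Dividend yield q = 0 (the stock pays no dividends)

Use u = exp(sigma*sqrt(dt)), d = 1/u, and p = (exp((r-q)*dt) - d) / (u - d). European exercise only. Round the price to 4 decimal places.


Answer: Price = V(0,0) = 4.2737

Derivation:
dt = T/N = 0.375000
u = exp(sigma*sqrt(dt)) = 1.383418; d = 1/u = 0.722847
p = (exp((r-q)*dt) - d) / (u - d) = 0.452272
Discount per step: exp(-r*dt) = 0.978852
Stock lattice S(k, i) with i counting down-moves:
  k=0: S(0,0) = 26.9300
  k=1: S(1,0) = 37.2555; S(1,1) = 19.4663
  k=2: S(2,0) = 51.5399; S(2,1) = 26.9300; S(2,2) = 14.0711
  k=3: S(3,0) = 71.3012; S(3,1) = 37.2555; S(3,2) = 19.4663; S(3,3) = 10.1713
  k=4: S(4,0) = 98.6394; S(4,1) = 51.5399; S(4,2) = 26.9300; S(4,3) = 14.0711; S(4,4) = 7.3523
Terminal payoffs V(N, i) = max(K - S_T, 0):
  V(4,0) = 0.000000; V(4,1) = 0.000000; V(4,2) = 0.000000; V(4,3) = 10.458857; V(4,4) = 17.177714
Backward induction: V(k, i) = exp(-r*dt) * [p * V(k+1, i) + (1-p) * V(k+1, i+1)].
  V(3,0) = exp(-r*dt) * [p*0.000000 + (1-p)*0.000000] = 0.000000
  V(3,1) = exp(-r*dt) * [p*0.000000 + (1-p)*0.000000] = 0.000000
  V(3,2) = exp(-r*dt) * [p*0.000000 + (1-p)*10.458857] = 5.607457
  V(3,3) = exp(-r*dt) * [p*10.458857 + (1-p)*17.177714] = 13.839948
  V(2,0) = exp(-r*dt) * [p*0.000000 + (1-p)*0.000000] = 0.000000
  V(2,1) = exp(-r*dt) * [p*0.000000 + (1-p)*5.607457] = 3.006407
  V(2,2) = exp(-r*dt) * [p*5.607457 + (1-p)*13.839948] = 9.902674
  V(1,0) = exp(-r*dt) * [p*0.000000 + (1-p)*3.006407] = 1.611868
  V(1,1) = exp(-r*dt) * [p*3.006407 + (1-p)*9.902674] = 6.640222
  V(0,0) = exp(-r*dt) * [p*1.611868 + (1-p)*6.640222] = 4.273704


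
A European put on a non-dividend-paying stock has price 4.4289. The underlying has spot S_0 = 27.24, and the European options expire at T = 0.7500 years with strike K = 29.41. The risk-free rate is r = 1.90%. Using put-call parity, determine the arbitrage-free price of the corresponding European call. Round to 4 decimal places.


Put-call parity: C - P = S_0 * exp(-qT) - K * exp(-rT).
S_0 * exp(-qT) = 27.2400 * 1.00000000 = 27.24000000
K * exp(-rT) = 29.4100 * 0.98585105 = 28.99387940
C = P + S*exp(-qT) - K*exp(-rT)
C = 4.4289 + 27.24000000 - 28.99387940 = 2.6750

Answer: Call price = 2.6750


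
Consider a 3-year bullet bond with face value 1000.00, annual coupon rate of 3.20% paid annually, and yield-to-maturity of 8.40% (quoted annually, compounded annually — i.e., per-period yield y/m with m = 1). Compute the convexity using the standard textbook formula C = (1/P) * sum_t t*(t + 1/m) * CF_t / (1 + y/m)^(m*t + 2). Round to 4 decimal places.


Answer: Convexity = 9.7621

Derivation:
Coupon per period c = face * coupon_rate / m = 32.000000
Periods per year m = 1; per-period yield y/m = 0.084000
Number of cashflows N = 3
Cashflows (t years, CF_t, discount factor 1/(1+y/m)^(m*t), PV):
  t = 1.0000: CF_t = 32.000000, DF = 0.922509, PV = 29.520295
  t = 2.0000: CF_t = 32.000000, DF = 0.851023, PV = 27.232745
  t = 3.0000: CF_t = 1032.000000, DF = 0.785077, PV = 810.199276
Price P = sum_t PV_t = 866.952316
Convexity numerator sum_t t*(t + 1/m) * CF_t / (1+y/m)^(m*t + 2):
  t = 1.0000: term = 50.244916
  t = 2.0000: term = 139.054196
  t = 3.0000: term = 8273.981249
Convexity = (1/P) * sum = 8463.280362 / 866.952316 = 9.762106


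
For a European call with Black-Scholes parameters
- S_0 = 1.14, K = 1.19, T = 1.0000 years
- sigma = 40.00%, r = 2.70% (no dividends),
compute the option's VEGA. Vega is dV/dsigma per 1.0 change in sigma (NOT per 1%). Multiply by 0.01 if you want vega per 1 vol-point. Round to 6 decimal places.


Answer: Vega = 0.448996

Derivation:
d1 = 0.1601873882; d2 = -0.2398126118
phi(d1) = 0.3938565458; exp(-qT) = 1.0000000000; exp(-rT) = 0.9733612415
Vega = S * exp(-qT) * phi(d1) * sqrt(T) = 1.1400 * 1.0000000000 * 0.3938565458 * 1.0000000000 = 0.448996


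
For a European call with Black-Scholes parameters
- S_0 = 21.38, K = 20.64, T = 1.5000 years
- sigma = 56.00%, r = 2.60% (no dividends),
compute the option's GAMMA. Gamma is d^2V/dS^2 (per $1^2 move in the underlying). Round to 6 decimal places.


Answer: Gamma = 0.024574

Derivation:
d1 = 0.4511507606; d2 = -0.2347063673
phi(d1) = 0.3603400761; exp(-qT) = 1.0000000000; exp(-rT) = 0.9617507091
Gamma = exp(-qT) * phi(d1) / (S * sigma * sqrt(T)) = 1.0000000000 * 0.3603400761 / (21.3800 * 0.5600 * 1.2247448714) = 0.024574


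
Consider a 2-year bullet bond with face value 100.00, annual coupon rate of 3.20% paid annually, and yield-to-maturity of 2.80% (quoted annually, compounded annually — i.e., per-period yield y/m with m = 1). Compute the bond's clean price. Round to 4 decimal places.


Coupon per period c = face * coupon_rate / m = 3.200000
Periods per year m = 1; per-period yield y/m = 0.028000
Number of cashflows N = 2
Cashflows (t years, CF_t, discount factor 1/(1+y/m)^(m*t), PV):
  t = 1.0000: CF_t = 3.200000, DF = 0.972763, PV = 3.112840
  t = 2.0000: CF_t = 103.200000, DF = 0.946267, PV = 97.654771
Price P = sum_t PV_t = 100.767612

Answer: Price = 100.7676


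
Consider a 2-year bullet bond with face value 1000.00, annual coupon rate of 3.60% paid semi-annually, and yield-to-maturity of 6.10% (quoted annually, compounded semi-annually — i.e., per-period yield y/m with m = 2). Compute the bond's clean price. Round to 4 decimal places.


Coupon per period c = face * coupon_rate / m = 18.000000
Periods per year m = 2; per-period yield y/m = 0.030500
Number of cashflows N = 4
Cashflows (t years, CF_t, discount factor 1/(1+y/m)^(m*t), PV):
  t = 0.5000: CF_t = 18.000000, DF = 0.970403, PV = 17.467249
  t = 1.0000: CF_t = 18.000000, DF = 0.941681, PV = 16.950266
  t = 1.5000: CF_t = 18.000000, DF = 0.913810, PV = 16.448584
  t = 2.0000: CF_t = 1018.000000, DF = 0.886764, PV = 902.725673
Price P = sum_t PV_t = 953.591771

Answer: Price = 953.5918


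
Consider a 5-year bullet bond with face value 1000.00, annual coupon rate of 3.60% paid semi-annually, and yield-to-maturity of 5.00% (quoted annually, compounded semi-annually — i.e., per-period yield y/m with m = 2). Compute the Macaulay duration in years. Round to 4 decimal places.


Answer: Macaulay duration = 4.6053 years

Derivation:
Coupon per period c = face * coupon_rate / m = 18.000000
Periods per year m = 2; per-period yield y/m = 0.025000
Number of cashflows N = 10
Cashflows (t years, CF_t, discount factor 1/(1+y/m)^(m*t), PV):
  t = 0.5000: CF_t = 18.000000, DF = 0.975610, PV = 17.560976
  t = 1.0000: CF_t = 18.000000, DF = 0.951814, PV = 17.132659
  t = 1.5000: CF_t = 18.000000, DF = 0.928599, PV = 16.714789
  t = 2.0000: CF_t = 18.000000, DF = 0.905951, PV = 16.307112
  t = 2.5000: CF_t = 18.000000, DF = 0.883854, PV = 15.909377
  t = 3.0000: CF_t = 18.000000, DF = 0.862297, PV = 15.521344
  t = 3.5000: CF_t = 18.000000, DF = 0.841265, PV = 15.142774
  t = 4.0000: CF_t = 18.000000, DF = 0.820747, PV = 14.773438
  t = 4.5000: CF_t = 18.000000, DF = 0.800728, PV = 14.413111
  t = 5.0000: CF_t = 1018.000000, DF = 0.781198, PV = 795.259973
Price P = sum_t PV_t = 938.735552
Macaulay numerator sum_t t * PV_t:
  t * PV_t at t = 0.5000: 8.780488
  t * PV_t at t = 1.0000: 17.132659
  t * PV_t at t = 1.5000: 25.072184
  t * PV_t at t = 2.0000: 32.614223
  t * PV_t at t = 2.5000: 39.773443
  t * PV_t at t = 3.0000: 46.564031
  t * PV_t at t = 3.5000: 52.999710
  t * PV_t at t = 4.0000: 59.093753
  t * PV_t at t = 4.5000: 64.858997
  t * PV_t at t = 5.0000: 3976.299865
Macaulay duration D = (sum_t t * PV_t) / P = 4323.189353 / 938.735552 = 4.605333


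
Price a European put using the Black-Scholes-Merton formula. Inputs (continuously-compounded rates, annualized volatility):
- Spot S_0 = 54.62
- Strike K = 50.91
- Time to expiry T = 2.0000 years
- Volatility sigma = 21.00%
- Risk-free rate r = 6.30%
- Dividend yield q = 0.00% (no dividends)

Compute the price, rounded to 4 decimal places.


d1 = (ln(S/K) + (r - q + 0.5*sigma^2) * T) / (sigma * sqrt(T)) = 0.80960611
d2 = d1 - sigma * sqrt(T) = 0.51262126
exp(-rT) = 0.88161485; exp(-qT) = 1.00000000
P = K * exp(-rT) * N(-d2) - S_0 * exp(-qT) * N(-d1)
N(-d1) = 0.20908330; N(-d2) = 0.30410814
P = 50.9100 * 0.88161485 * 0.30410814 - 54.6200 * 1.00000000 * 0.20908330 = 2.2292

Answer: Price = 2.2292


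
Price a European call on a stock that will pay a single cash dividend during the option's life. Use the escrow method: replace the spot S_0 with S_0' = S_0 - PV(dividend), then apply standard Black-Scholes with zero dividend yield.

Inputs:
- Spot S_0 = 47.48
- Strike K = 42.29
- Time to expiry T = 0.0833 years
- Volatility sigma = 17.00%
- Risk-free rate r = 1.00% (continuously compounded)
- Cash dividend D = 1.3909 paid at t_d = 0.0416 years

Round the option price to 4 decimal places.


Answer: Price = 3.8682

Derivation:
PV(D) = D * exp(-r * t_d) = 1.3909 * 0.99958409 = 1.39032151
S_0' = S_0 - PV(D) = 47.4800 - 1.39032151 = 46.08967849
d1 = (ln(S_0'/K) + (r + sigma^2/2)*T) / (sigma*sqrt(T)) = 1.79507066
d2 = d1 - sigma*sqrt(T) = 1.74600570
exp(-rT) = 0.99916735
N(d1) = 0.96367878; N(d2) = 0.95959502
C = S_0' * N(d1) - K * exp(-rT) * N(d2) = 46.08967849 * 0.96367878 - 42.2900 * 0.99916735 * 0.95959502 = 3.8682


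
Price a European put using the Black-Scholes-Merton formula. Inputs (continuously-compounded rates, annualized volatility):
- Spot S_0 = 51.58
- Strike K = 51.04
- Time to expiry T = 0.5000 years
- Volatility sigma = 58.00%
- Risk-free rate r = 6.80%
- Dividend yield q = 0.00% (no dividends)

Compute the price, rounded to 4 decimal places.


d1 = (ln(S/K) + (r - q + 0.5*sigma^2) * T) / (sigma * sqrt(T)) = 0.31362468
d2 = d1 - sigma * sqrt(T) = -0.09649725
exp(-rT) = 0.96657150; exp(-qT) = 1.00000000
P = K * exp(-rT) * N(-d2) - S_0 * exp(-qT) * N(-d1)
N(-d1) = 0.37690306; N(-d2) = 0.53843717
P = 51.0400 * 0.96657150 * 0.53843717 - 51.5800 * 1.00000000 * 0.37690306 = 7.1225

Answer: Price = 7.1225


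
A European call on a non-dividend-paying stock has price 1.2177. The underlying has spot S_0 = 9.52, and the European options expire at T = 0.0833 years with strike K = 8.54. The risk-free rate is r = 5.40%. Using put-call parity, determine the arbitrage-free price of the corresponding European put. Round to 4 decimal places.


Answer: Put price = 0.1994

Derivation:
Put-call parity: C - P = S_0 * exp(-qT) - K * exp(-rT).
S_0 * exp(-qT) = 9.5200 * 1.00000000 = 9.52000000
K * exp(-rT) = 8.5400 * 0.99551190 = 8.50167164
P = C - S*exp(-qT) + K*exp(-rT)
P = 1.2177 - 9.52000000 + 8.50167164 = 0.1994


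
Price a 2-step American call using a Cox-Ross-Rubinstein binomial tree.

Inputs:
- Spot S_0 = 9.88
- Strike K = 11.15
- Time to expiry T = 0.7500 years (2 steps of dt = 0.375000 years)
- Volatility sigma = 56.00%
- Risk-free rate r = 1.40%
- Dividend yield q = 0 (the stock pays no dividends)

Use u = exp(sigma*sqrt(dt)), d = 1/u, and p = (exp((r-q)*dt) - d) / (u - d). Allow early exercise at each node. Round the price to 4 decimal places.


dt = T/N = 0.375000
u = exp(sigma*sqrt(dt)) = 1.409068; d = 1/u = 0.709689
p = (exp((r-q)*dt) - d) / (u - d) = 0.422625
Discount per step: exp(-r*dt) = 0.994764
Stock lattice S(k, i) with i counting down-moves:
  k=0: S(0,0) = 9.8800
  k=1: S(1,0) = 13.9216; S(1,1) = 7.0117
  k=2: S(2,0) = 19.6165; S(2,1) = 9.8800; S(2,2) = 4.9761
Terminal payoffs V(N, i) = max(S_T - K, 0):
  V(2,0) = 8.466472; V(2,1) = 0.000000; V(2,2) = 0.000000
Backward induction: V(k, i) = exp(-r*dt) * [p * V(k+1, i) + (1-p) * V(k+1, i+1)]; then take max(V_cont, immediate exercise) for American.
  V(1,0) = exp(-r*dt) * [p*8.466472 + (1-p)*0.000000] = 3.559404; exercise = 2.771593; V(1,0) = max -> 3.559404
  V(1,1) = exp(-r*dt) * [p*0.000000 + (1-p)*0.000000] = 0.000000; exercise = 0.000000; V(1,1) = max -> 0.000000
  V(0,0) = exp(-r*dt) * [p*3.559404 + (1-p)*0.000000] = 1.496415; exercise = 0.000000; V(0,0) = max -> 1.496415

Answer: Price = V(0,0) = 1.4964


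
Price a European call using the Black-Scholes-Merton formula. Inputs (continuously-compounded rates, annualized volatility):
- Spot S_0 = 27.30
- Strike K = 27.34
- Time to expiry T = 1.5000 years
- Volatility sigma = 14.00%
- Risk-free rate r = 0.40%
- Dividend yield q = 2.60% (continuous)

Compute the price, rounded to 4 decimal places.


Answer: Price = 1.4016

Derivation:
d1 = (ln(S/K) + (r - q + 0.5*sigma^2) * T) / (sigma * sqrt(T)) = -0.11526674
d2 = d1 - sigma * sqrt(T) = -0.28673102
exp(-rT) = 0.99401796; exp(-qT) = 0.96175071
C = S_0 * exp(-qT) * N(d1) - K * exp(-rT) * N(d2)
N(d1) = 0.45411685; N(d2) = 0.38715914
C = 27.3000 * 0.96175071 * 0.45411685 - 27.3400 * 0.99401796 * 0.38715914 = 1.4016


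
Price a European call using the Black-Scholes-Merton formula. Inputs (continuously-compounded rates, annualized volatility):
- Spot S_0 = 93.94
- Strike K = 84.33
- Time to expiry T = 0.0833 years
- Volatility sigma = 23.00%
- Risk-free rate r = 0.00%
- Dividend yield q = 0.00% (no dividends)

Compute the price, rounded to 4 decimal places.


d1 = (ln(S/K) + (r - q + 0.5*sigma^2) * T) / (sigma * sqrt(T)) = 1.65891192
d2 = d1 - sigma * sqrt(T) = 1.59252992
exp(-rT) = 1.00000000; exp(-qT) = 1.00000000
C = S_0 * exp(-qT) * N(d1) - K * exp(-rT) * N(d2)
N(d1) = 0.95143323; N(d2) = 0.94436716
C = 93.9400 * 1.00000000 * 0.95143323 - 84.3300 * 1.00000000 * 0.94436716 = 9.7392

Answer: Price = 9.7392


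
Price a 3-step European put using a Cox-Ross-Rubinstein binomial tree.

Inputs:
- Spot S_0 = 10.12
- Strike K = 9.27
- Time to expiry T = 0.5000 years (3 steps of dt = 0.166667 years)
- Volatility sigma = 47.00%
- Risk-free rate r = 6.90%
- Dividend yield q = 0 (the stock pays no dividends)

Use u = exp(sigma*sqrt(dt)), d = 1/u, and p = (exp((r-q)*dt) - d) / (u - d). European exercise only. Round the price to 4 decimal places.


dt = T/N = 0.166667
u = exp(sigma*sqrt(dt)) = 1.211521; d = 1/u = 0.825409
p = (exp((r-q)*dt) - d) / (u - d) = 0.482133
Discount per step: exp(-r*dt) = 0.988566
Stock lattice S(k, i) with i counting down-moves:
  k=0: S(0,0) = 10.1200
  k=1: S(1,0) = 12.2606; S(1,1) = 8.3531
  k=2: S(2,0) = 14.8540; S(2,1) = 10.1200; S(2,2) = 6.8948
  k=3: S(3,0) = 17.9959; S(3,1) = 12.2606; S(3,2) = 8.3531; S(3,3) = 5.6910
Terminal payoffs V(N, i) = max(K - S_T, 0):
  V(3,0) = 0.000000; V(3,1) = 0.000000; V(3,2) = 0.916865; V(3,3) = 3.579014
Backward induction: V(k, i) = exp(-r*dt) * [p * V(k+1, i) + (1-p) * V(k+1, i+1)].
  V(2,0) = exp(-r*dt) * [p*0.000000 + (1-p)*0.000000] = 0.000000
  V(2,1) = exp(-r*dt) * [p*0.000000 + (1-p)*0.916865] = 0.469384
  V(2,2) = exp(-r*dt) * [p*0.916865 + (1-p)*3.579014] = 2.269256
  V(1,0) = exp(-r*dt) * [p*0.000000 + (1-p)*0.469384] = 0.240299
  V(1,1) = exp(-r*dt) * [p*0.469384 + (1-p)*2.269256] = 1.385453
  V(0,0) = exp(-r*dt) * [p*0.240299 + (1-p)*1.385453] = 0.823807

Answer: Price = V(0,0) = 0.8238


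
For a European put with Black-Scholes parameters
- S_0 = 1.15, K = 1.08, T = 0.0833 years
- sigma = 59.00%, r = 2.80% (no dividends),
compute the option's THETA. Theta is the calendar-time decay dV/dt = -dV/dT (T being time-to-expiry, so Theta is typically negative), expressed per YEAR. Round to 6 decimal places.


Answer: Theta = -0.408801

Derivation:
d1 = 0.4676396112; d2 = 0.2973553489
phi(d1) = 0.3576208485; exp(-qT) = 1.0000000000; exp(-rT) = 0.9976703179
Theta = -S*exp(-qT)*phi(d1)*sigma/(2*sqrt(T)) + r*K*exp(-rT)*N(-d2) - q*S*exp(-qT)*N(-d1)
N(-d1) = 0.3200211665; N(-d2) = 0.3830976146; sqrt(T) = 0.2886173938
Term 1 = -1.1500 * 1.0000000000 * 0.3576208485 * 0.5900 / (2 * 0.2886173938) = -0.4203588400
Term 2 = 0.0280 * 1.0800 * 0.9976703179 * 0.3830976146 = 0.0115578828
Term 3 = 0 (no dividend yield, q = 0)
Theta = -0.4203588400 + (0.0115578828) + (0.0000000000) = -0.408801


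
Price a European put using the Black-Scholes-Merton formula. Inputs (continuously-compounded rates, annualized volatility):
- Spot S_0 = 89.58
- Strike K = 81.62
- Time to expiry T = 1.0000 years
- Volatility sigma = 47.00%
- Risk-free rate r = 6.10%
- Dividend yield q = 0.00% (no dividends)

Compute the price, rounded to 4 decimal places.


d1 = (ln(S/K) + (r - q + 0.5*sigma^2) * T) / (sigma * sqrt(T)) = 0.56278245
d2 = d1 - sigma * sqrt(T) = 0.09278245
exp(-rT) = 0.94082324; exp(-qT) = 1.00000000
P = K * exp(-rT) * N(-d2) - S_0 * exp(-qT) * N(-d1)
N(-d1) = 0.28679152; N(-d2) = 0.46303820
P = 81.6200 * 0.94082324 * 0.46303820 - 89.5800 * 1.00000000 * 0.28679152 = 9.8659

Answer: Price = 9.8659


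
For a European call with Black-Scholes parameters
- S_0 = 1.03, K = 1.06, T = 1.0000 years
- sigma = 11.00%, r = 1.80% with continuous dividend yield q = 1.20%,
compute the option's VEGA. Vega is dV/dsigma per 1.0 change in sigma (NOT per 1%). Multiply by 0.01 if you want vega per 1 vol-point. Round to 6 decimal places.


d1 = -0.1514555080; d2 = -0.2614555080
phi(d1) = 0.3943927974; exp(-qT) = 0.9880717129; exp(-rT) = 0.9821610324
Vega = S * exp(-qT) * phi(d1) * sqrt(T) = 1.0300 * 0.9880717129 * 0.3943927974 * 1.0000000000 = 0.401379

Answer: Vega = 0.401379


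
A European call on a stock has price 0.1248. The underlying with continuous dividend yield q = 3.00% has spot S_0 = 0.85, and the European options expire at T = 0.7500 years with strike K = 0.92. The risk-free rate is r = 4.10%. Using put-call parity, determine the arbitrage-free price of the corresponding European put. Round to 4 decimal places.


Answer: Put price = 0.1859

Derivation:
Put-call parity: C - P = S_0 * exp(-qT) - K * exp(-rT).
S_0 * exp(-qT) = 0.8500 * 0.97775124 = 0.83108855
K * exp(-rT) = 0.9200 * 0.96971797 = 0.89214053
P = C - S*exp(-qT) + K*exp(-rT)
P = 0.1248 - 0.83108855 + 0.89214053 = 0.1859


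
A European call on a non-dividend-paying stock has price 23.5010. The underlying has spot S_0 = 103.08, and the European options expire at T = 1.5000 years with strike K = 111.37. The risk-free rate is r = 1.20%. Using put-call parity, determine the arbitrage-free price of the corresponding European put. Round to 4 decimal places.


Answer: Put price = 29.8043

Derivation:
Put-call parity: C - P = S_0 * exp(-qT) - K * exp(-rT).
S_0 * exp(-qT) = 103.0800 * 1.00000000 = 103.08000000
K * exp(-rT) = 111.3700 * 0.98216103 = 109.38327417
P = C - S*exp(-qT) + K*exp(-rT)
P = 23.5010 - 103.08000000 + 109.38327417 = 29.8043


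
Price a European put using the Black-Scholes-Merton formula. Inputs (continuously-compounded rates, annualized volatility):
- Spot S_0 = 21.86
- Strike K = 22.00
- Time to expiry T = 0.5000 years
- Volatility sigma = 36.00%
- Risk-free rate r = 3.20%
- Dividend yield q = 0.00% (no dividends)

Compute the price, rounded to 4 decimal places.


Answer: Price = 2.1004

Derivation:
d1 = (ln(S/K) + (r - q + 0.5*sigma^2) * T) / (sigma * sqrt(T)) = 0.16505455
d2 = d1 - sigma * sqrt(T) = -0.08950389
exp(-rT) = 0.98412732; exp(-qT) = 1.00000000
P = K * exp(-rT) * N(-d2) - S_0 * exp(-qT) * N(-d1)
N(-d1) = 0.43445052; N(-d2) = 0.53565927
P = 22.0000 * 0.98412732 * 0.53565927 - 21.8600 * 1.00000000 * 0.43445052 = 2.1004


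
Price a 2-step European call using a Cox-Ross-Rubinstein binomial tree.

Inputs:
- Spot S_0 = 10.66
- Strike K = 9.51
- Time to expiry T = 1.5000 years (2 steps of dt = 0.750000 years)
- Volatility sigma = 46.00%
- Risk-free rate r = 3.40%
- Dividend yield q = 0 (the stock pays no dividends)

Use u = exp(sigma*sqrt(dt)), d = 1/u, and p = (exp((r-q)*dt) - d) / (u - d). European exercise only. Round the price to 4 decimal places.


Answer: Price = V(0,0) = 3.0587

Derivation:
dt = T/N = 0.750000
u = exp(sigma*sqrt(dt)) = 1.489398; d = 1/u = 0.671412
p = (exp((r-q)*dt) - d) / (u - d) = 0.433279
Discount per step: exp(-r*dt) = 0.974822
Stock lattice S(k, i) with i counting down-moves:
  k=0: S(0,0) = 10.6600
  k=1: S(1,0) = 15.8770; S(1,1) = 7.1573
  k=2: S(2,0) = 23.6471; S(2,1) = 10.6600; S(2,2) = 4.8055
Terminal payoffs V(N, i) = max(S_T - K, 0):
  V(2,0) = 14.137131; V(2,1) = 1.150000; V(2,2) = 0.000000
Backward induction: V(k, i) = exp(-r*dt) * [p * V(k+1, i) + (1-p) * V(k+1, i+1)].
  V(1,0) = exp(-r*dt) * [p*14.137131 + (1-p)*1.150000] = 6.606417
  V(1,1) = exp(-r*dt) * [p*1.150000 + (1-p)*0.000000] = 0.485725
  V(0,0) = exp(-r*dt) * [p*6.606417 + (1-p)*0.485725] = 3.058691


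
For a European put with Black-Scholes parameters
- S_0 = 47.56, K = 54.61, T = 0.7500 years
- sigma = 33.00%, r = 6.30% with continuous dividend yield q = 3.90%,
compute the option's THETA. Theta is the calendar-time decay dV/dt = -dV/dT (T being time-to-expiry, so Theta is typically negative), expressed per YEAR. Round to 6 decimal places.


Answer: Theta = -2.134287

Derivation:
d1 = -0.2777840143; d2 = -0.5635723976
phi(d1) = 0.3838434421; exp(-qT) = 0.9711736407; exp(-rT) = 0.9538489056
Theta = -S*exp(-qT)*phi(d1)*sigma/(2*sqrt(T)) + r*K*exp(-rT)*N(-d2) - q*S*exp(-qT)*N(-d1)
N(-d1) = 0.6094109184; N(-d2) = 0.7134774118; sqrt(T) = 0.8660254038
Term 1 = -47.5600 * 0.9711736407 * 0.3838434421 * 0.3300 / (2 * 0.8660254038) = -3.3778951896
Term 2 = 0.0630 * 54.6100 * 0.9538489056 * 0.7134774118 = 2.3413834269
Term 3 = -0.0390 * 47.5600 * 0.9711736407 * 0.6094109184 = -1.0977755917
Theta = -3.3778951896 + (2.3413834269) + (-1.0977755917) = -2.134287


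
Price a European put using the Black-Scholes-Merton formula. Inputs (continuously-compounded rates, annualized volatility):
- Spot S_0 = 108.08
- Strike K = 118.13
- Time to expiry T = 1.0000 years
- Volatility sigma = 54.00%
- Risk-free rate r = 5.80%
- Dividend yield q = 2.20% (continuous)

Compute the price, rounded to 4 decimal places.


d1 = (ln(S/K) + (r - q + 0.5*sigma^2) * T) / (sigma * sqrt(T)) = 0.17201108
d2 = d1 - sigma * sqrt(T) = -0.36798892
exp(-rT) = 0.94364995; exp(-qT) = 0.97824024
P = K * exp(-rT) * N(-d2) - S_0 * exp(-qT) * N(-d1)
N(-d1) = 0.43171441; N(-d2) = 0.64355925
P = 118.1300 * 0.94364995 * 0.64355925 - 108.0800 * 0.97824024 * 0.43171441 = 26.0953

Answer: Price = 26.0953


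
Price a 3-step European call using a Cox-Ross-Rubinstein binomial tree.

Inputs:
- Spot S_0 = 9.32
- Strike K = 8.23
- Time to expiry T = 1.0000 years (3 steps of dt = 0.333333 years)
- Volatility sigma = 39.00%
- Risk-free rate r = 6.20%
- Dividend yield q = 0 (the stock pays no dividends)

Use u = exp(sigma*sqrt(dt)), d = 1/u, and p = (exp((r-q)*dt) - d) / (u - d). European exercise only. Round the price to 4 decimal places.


dt = T/N = 0.333333
u = exp(sigma*sqrt(dt)) = 1.252531; d = 1/u = 0.798383
p = (exp((r-q)*dt) - d) / (u - d) = 0.489925
Discount per step: exp(-r*dt) = 0.979545
Stock lattice S(k, i) with i counting down-moves:
  k=0: S(0,0) = 9.3200
  k=1: S(1,0) = 11.6736; S(1,1) = 7.4409
  k=2: S(2,0) = 14.6215; S(2,1) = 9.3200; S(2,2) = 5.9407
  k=3: S(3,0) = 18.3139; S(3,1) = 11.6736; S(3,2) = 7.4409; S(3,3) = 4.7430
Terminal payoffs V(N, i) = max(S_T - K, 0):
  V(3,0) = 10.083939; V(3,1) = 3.443592; V(3,2) = 0.000000; V(3,3) = 0.000000
Backward induction: V(k, i) = exp(-r*dt) * [p * V(k+1, i) + (1-p) * V(k+1, i+1)].
  V(2,0) = exp(-r*dt) * [p*10.083939 + (1-p)*3.443592] = 6.559882
  V(2,1) = exp(-r*dt) * [p*3.443592 + (1-p)*0.000000] = 1.652593
  V(2,2) = exp(-r*dt) * [p*0.000000 + (1-p)*0.000000] = 0.000000
  V(1,0) = exp(-r*dt) * [p*6.559882 + (1-p)*1.652593] = 3.973816
  V(1,1) = exp(-r*dt) * [p*1.652593 + (1-p)*0.000000] = 0.793085
  V(0,0) = exp(-r*dt) * [p*3.973816 + (1-p)*0.793085] = 2.303308

Answer: Price = V(0,0) = 2.3033


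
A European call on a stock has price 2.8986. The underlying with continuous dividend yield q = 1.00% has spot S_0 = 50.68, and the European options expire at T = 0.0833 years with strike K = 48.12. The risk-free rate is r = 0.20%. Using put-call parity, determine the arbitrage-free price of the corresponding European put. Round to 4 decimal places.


Put-call parity: C - P = S_0 * exp(-qT) - K * exp(-rT).
S_0 * exp(-qT) = 50.6800 * 0.99916735 = 50.63780114
K * exp(-rT) = 48.1200 * 0.99983341 = 48.11198388
P = C - S*exp(-qT) + K*exp(-rT)
P = 2.8986 - 50.63780114 + 48.11198388 = 0.3728

Answer: Put price = 0.3728


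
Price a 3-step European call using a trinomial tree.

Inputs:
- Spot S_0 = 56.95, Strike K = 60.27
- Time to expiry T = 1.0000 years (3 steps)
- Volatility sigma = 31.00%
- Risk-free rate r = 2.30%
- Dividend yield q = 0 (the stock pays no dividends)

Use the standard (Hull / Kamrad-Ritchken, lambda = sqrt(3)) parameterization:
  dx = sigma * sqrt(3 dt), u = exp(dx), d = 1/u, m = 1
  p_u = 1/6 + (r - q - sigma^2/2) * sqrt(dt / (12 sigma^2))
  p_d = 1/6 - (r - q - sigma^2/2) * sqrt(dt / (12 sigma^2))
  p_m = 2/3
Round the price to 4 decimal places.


Answer: Price = V(0,0) = 6.0712

Derivation:
dt = T/N = 0.333333; dx = sigma*sqrt(3*dt) = 0.310000
u = exp(dx) = 1.363425; d = 1/u = 0.733447
p_u = 0.153199, p_m = 0.666667, p_d = 0.180134
Discount per step: exp(-r*dt) = 0.992363
Stock lattice S(k, j) with j the centered position index:
  k=0: S(0,+0) = 56.9500
  k=1: S(1,-1) = 41.7698; S(1,+0) = 56.9500; S(1,+1) = 77.6471
  k=2: S(2,-2) = 30.6359; S(2,-1) = 41.7698; S(2,+0) = 56.9500; S(2,+1) = 77.6471; S(2,+2) = 105.8660
  k=3: S(3,-3) = 22.4698; S(3,-2) = 30.6359; S(3,-1) = 41.7698; S(3,+0) = 56.9500; S(3,+1) = 77.6471; S(3,+2) = 105.8660; S(3,+3) = 144.3403
Terminal payoffs V(N, j) = max(S_T - K, 0):
  V(3,-3) = 0.000000; V(3,-2) = 0.000000; V(3,-1) = 0.000000; V(3,+0) = 0.000000; V(3,+1) = 17.377060; V(3,+2) = 45.595952; V(3,+3) = 84.070298
Backward induction: V(k, j) = exp(-r*dt) * [p_u * V(k+1, j+1) + p_m * V(k+1, j) + p_d * V(k+1, j-1)]
  V(2,-2) = exp(-r*dt) * [p_u*0.000000 + p_m*0.000000 + p_d*0.000000] = 0.000000
  V(2,-1) = exp(-r*dt) * [p_u*0.000000 + p_m*0.000000 + p_d*0.000000] = 0.000000
  V(2,+0) = exp(-r*dt) * [p_u*17.377060 + p_m*0.000000 + p_d*0.000000] = 2.641815
  V(2,+1) = exp(-r*dt) * [p_u*45.595952 + p_m*17.377060 + p_d*0.000000] = 18.428132
  V(2,+2) = exp(-r*dt) * [p_u*84.070298 + p_m*45.595952 + p_d*17.377060] = 46.052560
  V(1,-1) = exp(-r*dt) * [p_u*2.641815 + p_m*0.000000 + p_d*0.000000] = 0.401632
  V(1,+0) = exp(-r*dt) * [p_u*18.428132 + p_m*2.641815 + p_d*0.000000] = 4.549368
  V(1,+1) = exp(-r*dt) * [p_u*46.052560 + p_m*18.428132 + p_d*2.641815] = 19.665160
  V(0,+0) = exp(-r*dt) * [p_u*19.665160 + p_m*4.549368 + p_d*0.401632] = 6.071216


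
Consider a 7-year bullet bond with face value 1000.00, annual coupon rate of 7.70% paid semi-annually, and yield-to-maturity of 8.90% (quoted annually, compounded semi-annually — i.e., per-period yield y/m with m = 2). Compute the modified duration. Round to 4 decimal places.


Coupon per period c = face * coupon_rate / m = 38.500000
Periods per year m = 2; per-period yield y/m = 0.044500
Number of cashflows N = 14
Cashflows (t years, CF_t, discount factor 1/(1+y/m)^(m*t), PV):
  t = 0.5000: CF_t = 38.500000, DF = 0.957396, PV = 36.859742
  t = 1.0000: CF_t = 38.500000, DF = 0.916607, PV = 35.289365
  t = 1.5000: CF_t = 38.500000, DF = 0.877556, PV = 33.785893
  t = 2.0000: CF_t = 38.500000, DF = 0.840168, PV = 32.346474
  t = 2.5000: CF_t = 38.500000, DF = 0.804374, PV = 30.968381
  t = 3.0000: CF_t = 38.500000, DF = 0.770104, PV = 29.649001
  t = 3.5000: CF_t = 38.500000, DF = 0.737294, PV = 28.385831
  t = 4.0000: CF_t = 38.500000, DF = 0.705883, PV = 27.176478
  t = 4.5000: CF_t = 38.500000, DF = 0.675809, PV = 26.018648
  t = 5.0000: CF_t = 38.500000, DF = 0.647017, PV = 24.910147
  t = 5.5000: CF_t = 38.500000, DF = 0.619451, PV = 23.848872
  t = 6.0000: CF_t = 38.500000, DF = 0.593060, PV = 22.832812
  t = 6.5000: CF_t = 38.500000, DF = 0.567793, PV = 21.860040
  t = 7.0000: CF_t = 1038.500000, DF = 0.543603, PV = 564.531631
Price P = sum_t PV_t = 938.463315
First compute Macaulay numerator sum_t t * PV_t:
  t * PV_t at t = 0.5000: 18.429871
  t * PV_t at t = 1.0000: 35.289365
  t * PV_t at t = 1.5000: 50.678839
  t * PV_t at t = 2.0000: 64.692949
  t * PV_t at t = 2.5000: 77.420954
  t * PV_t at t = 3.0000: 88.947003
  t * PV_t at t = 3.5000: 99.350410
  t * PV_t at t = 4.0000: 108.705913
  t * PV_t at t = 4.5000: 117.083917
  t * PV_t at t = 5.0000: 124.550734
  t * PV_t at t = 5.5000: 131.168796
  t * PV_t at t = 6.0000: 136.996871
  t * PV_t at t = 6.5000: 142.090260
  t * PV_t at t = 7.0000: 3951.721415
Macaulay duration D = 5147.127295 / 938.463315 = 5.484633
Modified duration = D / (1 + y/m) = 5.484633 / (1 + 0.044500) = 5.250965

Answer: Modified duration = 5.2510


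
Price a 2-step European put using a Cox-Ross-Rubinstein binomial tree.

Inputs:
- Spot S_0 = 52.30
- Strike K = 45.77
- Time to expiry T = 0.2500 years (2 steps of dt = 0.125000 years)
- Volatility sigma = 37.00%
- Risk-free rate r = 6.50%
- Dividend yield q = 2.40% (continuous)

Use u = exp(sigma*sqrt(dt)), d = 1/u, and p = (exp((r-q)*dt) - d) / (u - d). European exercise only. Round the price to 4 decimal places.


dt = T/N = 0.125000
u = exp(sigma*sqrt(dt)) = 1.139757; d = 1/u = 0.877380
p = (exp((r-q)*dt) - d) / (u - d) = 0.486926
Discount per step: exp(-r*dt) = 0.991908
Stock lattice S(k, i) with i counting down-moves:
  k=0: S(0,0) = 52.3000
  k=1: S(1,0) = 59.6093; S(1,1) = 45.8870
  k=2: S(2,0) = 67.9401; S(2,1) = 52.3000; S(2,2) = 40.2603
Terminal payoffs V(N, i) = max(K - S_T, 0):
  V(2,0) = 0.000000; V(2,1) = 0.000000; V(2,2) = 5.509660
Backward induction: V(k, i) = exp(-r*dt) * [p * V(k+1, i) + (1-p) * V(k+1, i+1)].
  V(1,0) = exp(-r*dt) * [p*0.000000 + (1-p)*0.000000] = 0.000000
  V(1,1) = exp(-r*dt) * [p*0.000000 + (1-p)*5.509660] = 2.803988
  V(0,0) = exp(-r*dt) * [p*0.000000 + (1-p)*2.803988] = 1.427012

Answer: Price = V(0,0) = 1.4270


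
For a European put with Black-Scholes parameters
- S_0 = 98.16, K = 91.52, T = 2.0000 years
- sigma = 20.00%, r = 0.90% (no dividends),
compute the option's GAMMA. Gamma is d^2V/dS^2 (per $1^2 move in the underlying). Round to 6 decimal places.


d1 = 0.4526942612; d2 = 0.1698515488
phi(d1) = 0.3600888112; exp(-qT) = 1.0000000000; exp(-rT) = 0.9821610324
Gamma = exp(-qT) * phi(d1) / (S * sigma * sqrt(T)) = 1.0000000000 * 0.3600888112 / (98.1600 * 0.2000 * 1.4142135624) = 0.012970

Answer: Gamma = 0.012970


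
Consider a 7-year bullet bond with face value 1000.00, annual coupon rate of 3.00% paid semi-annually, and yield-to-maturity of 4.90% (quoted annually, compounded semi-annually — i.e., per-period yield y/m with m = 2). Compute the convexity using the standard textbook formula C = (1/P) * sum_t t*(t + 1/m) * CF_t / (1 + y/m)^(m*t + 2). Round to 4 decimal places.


Coupon per period c = face * coupon_rate / m = 15.000000
Periods per year m = 2; per-period yield y/m = 0.024500
Number of cashflows N = 14
Cashflows (t years, CF_t, discount factor 1/(1+y/m)^(m*t), PV):
  t = 0.5000: CF_t = 15.000000, DF = 0.976086, PV = 14.641288
  t = 1.0000: CF_t = 15.000000, DF = 0.952744, PV = 14.291155
  t = 1.5000: CF_t = 15.000000, DF = 0.929960, PV = 13.949395
  t = 2.0000: CF_t = 15.000000, DF = 0.907721, PV = 13.615808
  t = 2.5000: CF_t = 15.000000, DF = 0.886013, PV = 13.290198
  t = 3.0000: CF_t = 15.000000, DF = 0.864825, PV = 12.972375
  t = 3.5000: CF_t = 15.000000, DF = 0.844143, PV = 12.662152
  t = 4.0000: CF_t = 15.000000, DF = 0.823957, PV = 12.359348
  t = 4.5000: CF_t = 15.000000, DF = 0.804252, PV = 12.063785
  t = 5.0000: CF_t = 15.000000, DF = 0.785019, PV = 11.775291
  t = 5.5000: CF_t = 15.000000, DF = 0.766246, PV = 11.493695
  t = 6.0000: CF_t = 15.000000, DF = 0.747922, PV = 11.218834
  t = 6.5000: CF_t = 15.000000, DF = 0.730036, PV = 10.950545
  t = 7.0000: CF_t = 1015.000000, DF = 0.712578, PV = 723.266856
Price P = sum_t PV_t = 888.550724
Convexity numerator sum_t t*(t + 1/m) * CF_t / (1+y/m)^(m*t + 2):
  t = 0.5000: term = 6.974697
  t = 1.0000: term = 20.423712
  t = 1.5000: term = 39.870593
  t = 2.0000: term = 64.861873
  t = 2.5000: term = 94.966139
  t = 3.0000: term = 129.773153
  t = 3.5000: term = 168.892992
  t = 4.0000: term = 211.955230
  t = 4.5000: term = 258.608138
  t = 5.0000: term = 308.517924
  t = 5.5000: term = 361.367993
  t = 6.0000: term = 416.858237
  t = 6.5000: term = 474.704354
  t = 7.0000: term = 36177.115953
Convexity = (1/P) * sum = 38734.890988 / 888.550724 = 43.593337

Answer: Convexity = 43.5933


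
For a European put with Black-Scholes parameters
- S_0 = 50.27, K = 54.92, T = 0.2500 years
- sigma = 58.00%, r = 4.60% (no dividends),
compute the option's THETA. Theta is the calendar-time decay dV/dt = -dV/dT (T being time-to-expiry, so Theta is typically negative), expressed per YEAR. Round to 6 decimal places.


Answer: Theta = -9.901355

Derivation:
d1 = -0.1204107007; d2 = -0.4104107007
phi(d1) = 0.3960606584; exp(-qT) = 1.0000000000; exp(-rT) = 0.9885658722
Theta = -S*exp(-qT)*phi(d1)*sigma/(2*sqrt(T)) + r*K*exp(-rT)*N(-d2) - q*S*exp(-qT)*N(-d1)
N(-d1) = 0.5479210924; N(-d2) = 0.6592476510; sqrt(T) = 0.5000000000
Term 1 = -50.2700 * 1.0000000000 * 0.3960606584 * 0.5800 / (2 * 0.5000000000) = -11.5477821927
Term 2 = 0.0460 * 54.9200 * 0.9885658722 * 0.6592476510 = 1.6464273228
Term 3 = 0 (no dividend yield, q = 0)
Theta = -11.5477821927 + (1.6464273228) + (0.0000000000) = -9.901355


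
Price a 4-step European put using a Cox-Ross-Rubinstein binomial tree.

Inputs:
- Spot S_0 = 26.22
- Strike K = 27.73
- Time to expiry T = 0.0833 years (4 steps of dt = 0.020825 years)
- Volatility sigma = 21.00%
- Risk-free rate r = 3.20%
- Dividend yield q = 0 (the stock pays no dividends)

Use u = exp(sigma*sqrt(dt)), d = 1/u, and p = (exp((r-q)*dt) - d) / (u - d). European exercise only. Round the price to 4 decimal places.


dt = T/N = 0.020825
u = exp(sigma*sqrt(dt)) = 1.030769; d = 1/u = 0.970150
p = (exp((r-q)*dt) - d) / (u - d) = 0.503421
Discount per step: exp(-r*dt) = 0.999334
Stock lattice S(k, i) with i counting down-moves:
  k=0: S(0,0) = 26.2200
  k=1: S(1,0) = 27.0268; S(1,1) = 25.4373
  k=2: S(2,0) = 27.8583; S(2,1) = 26.2200; S(2,2) = 24.6780
  k=3: S(3,0) = 28.7155; S(3,1) = 27.0268; S(3,2) = 25.4373; S(3,3) = 23.9414
  k=4: S(4,0) = 29.5990; S(4,1) = 27.8583; S(4,2) = 26.2200; S(4,3) = 24.6780; S(4,4) = 23.2267
Terminal payoffs V(N, i) = max(K - S_T, 0):
  V(4,0) = 0.000000; V(4,1) = 0.000000; V(4,2) = 1.510000; V(4,3) = 3.051984; V(4,4) = 4.503284
Backward induction: V(k, i) = exp(-r*dt) * [p * V(k+1, i) + (1-p) * V(k+1, i+1)].
  V(3,0) = exp(-r*dt) * [p*0.000000 + (1-p)*0.000000] = 0.000000
  V(3,1) = exp(-r*dt) * [p*0.000000 + (1-p)*1.510000] = 0.749334
  V(3,2) = exp(-r*dt) * [p*1.510000 + (1-p)*3.051984] = 2.274200
  V(3,3) = exp(-r*dt) * [p*3.051984 + (1-p)*4.503284] = 3.770155
  V(2,0) = exp(-r*dt) * [p*0.000000 + (1-p)*0.749334] = 0.371856
  V(2,1) = exp(-r*dt) * [p*0.749334 + (1-p)*2.274200] = 1.505547
  V(2,2) = exp(-r*dt) * [p*2.274200 + (1-p)*3.770155] = 3.015050
  V(1,0) = exp(-r*dt) * [p*0.371856 + (1-p)*1.505547] = 0.934200
  V(1,1) = exp(-r*dt) * [p*1.505547 + (1-p)*3.015050] = 2.253631
  V(0,0) = exp(-r*dt) * [p*0.934200 + (1-p)*2.253631] = 1.588342

Answer: Price = V(0,0) = 1.5883


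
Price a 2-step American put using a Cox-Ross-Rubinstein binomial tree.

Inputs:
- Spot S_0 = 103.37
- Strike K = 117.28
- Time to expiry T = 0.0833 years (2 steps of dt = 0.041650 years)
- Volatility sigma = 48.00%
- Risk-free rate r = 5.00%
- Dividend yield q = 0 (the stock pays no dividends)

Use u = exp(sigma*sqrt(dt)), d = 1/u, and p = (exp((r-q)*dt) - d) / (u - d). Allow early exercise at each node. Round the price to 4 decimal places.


dt = T/N = 0.041650
u = exp(sigma*sqrt(dt)) = 1.102919; d = 1/u = 0.906685
p = (exp((r-q)*dt) - d) / (u - d) = 0.486153
Discount per step: exp(-r*dt) = 0.997920
Stock lattice S(k, i) with i counting down-moves:
  k=0: S(0,0) = 103.3700
  k=1: S(1,0) = 114.0087; S(1,1) = 93.7240
  k=2: S(2,0) = 125.7423; S(2,1) = 103.3700; S(2,2) = 84.9782
Terminal payoffs V(N, i) = max(K - S_T, 0):
  V(2,0) = 0.000000; V(2,1) = 13.910000; V(2,2) = 32.301796
Backward induction: V(k, i) = exp(-r*dt) * [p * V(k+1, i) + (1-p) * V(k+1, i+1)]; then take max(V_cont, immediate exercise) for American.
  V(1,0) = exp(-r*dt) * [p*0.000000 + (1-p)*13.910000] = 7.132743; exercise = 3.271298; V(1,0) = max -> 7.132743
  V(1,1) = exp(-r*dt) * [p*13.910000 + (1-p)*32.301796] = 23.311972; exercise = 23.555953; V(1,1) = max -> 23.555953
  V(0,0) = exp(-r*dt) * [p*7.132743 + (1-p)*23.555953] = 15.539366; exercise = 13.910000; V(0,0) = max -> 15.539366

Answer: Price = V(0,0) = 15.5394


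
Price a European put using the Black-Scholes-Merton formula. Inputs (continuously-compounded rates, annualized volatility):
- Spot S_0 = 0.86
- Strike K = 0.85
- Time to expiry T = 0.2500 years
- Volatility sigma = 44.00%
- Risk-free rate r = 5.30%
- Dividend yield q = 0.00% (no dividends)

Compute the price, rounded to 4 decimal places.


d1 = (ln(S/K) + (r - q + 0.5*sigma^2) * T) / (sigma * sqrt(T)) = 0.22339109
d2 = d1 - sigma * sqrt(T) = 0.00339109
exp(-rT) = 0.98683739; exp(-qT) = 1.00000000
P = K * exp(-rT) * N(-d2) - S_0 * exp(-qT) * N(-d1)
N(-d1) = 0.41161557; N(-d2) = 0.49864715
P = 0.8500 * 0.98683739 * 0.49864715 - 0.8600 * 1.00000000 * 0.41161557 = 0.0643

Answer: Price = 0.0643
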